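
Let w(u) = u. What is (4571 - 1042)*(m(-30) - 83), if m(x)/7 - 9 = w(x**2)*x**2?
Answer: 20009359420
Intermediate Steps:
m(x) = 63 + 7*x**4 (m(x) = 63 + 7*(x**2*x**2) = 63 + 7*x**4)
(4571 - 1042)*(m(-30) - 83) = (4571 - 1042)*((63 + 7*(-30)**4) - 83) = 3529*((63 + 7*810000) - 83) = 3529*((63 + 5670000) - 83) = 3529*(5670063 - 83) = 3529*5669980 = 20009359420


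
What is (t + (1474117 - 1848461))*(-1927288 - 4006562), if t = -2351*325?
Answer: 6755207583150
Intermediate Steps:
t = -764075
(t + (1474117 - 1848461))*(-1927288 - 4006562) = (-764075 + (1474117 - 1848461))*(-1927288 - 4006562) = (-764075 - 374344)*(-5933850) = -1138419*(-5933850) = 6755207583150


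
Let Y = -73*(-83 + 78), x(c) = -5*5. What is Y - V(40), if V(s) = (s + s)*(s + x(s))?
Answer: -835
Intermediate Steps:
x(c) = -25
Y = 365 (Y = -73*(-5) = 365)
V(s) = 2*s*(-25 + s) (V(s) = (s + s)*(s - 25) = (2*s)*(-25 + s) = 2*s*(-25 + s))
Y - V(40) = 365 - 2*40*(-25 + 40) = 365 - 2*40*15 = 365 - 1*1200 = 365 - 1200 = -835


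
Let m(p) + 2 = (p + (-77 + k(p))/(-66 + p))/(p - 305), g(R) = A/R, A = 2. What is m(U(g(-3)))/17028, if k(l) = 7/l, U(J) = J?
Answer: -29375/249834816 ≈ -0.00011758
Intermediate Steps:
g(R) = 2/R
m(p) = -2 + (p + (-77 + 7/p)/(-66 + p))/(-305 + p) (m(p) = -2 + (p + (-77 + 7/p)/(-66 + p))/(p - 305) = -2 + (p + (-77 + 7/p)/(-66 + p))/(-305 + p))
m(U(g(-3)))/17028 = ((7 - 2/(-3)*(40337 + (2/(-3))² - 1352/(-3)))/(((2/(-3)))*(20130 + (2/(-3))² - 742/(-3))))/17028 = ((7 - 2*(-⅓)*(40337 + (2*(-⅓))² - 1352*(-1)/3))/(((2*(-⅓)))*(20130 + (2*(-⅓))² - 742*(-1)/3)))*(1/17028) = ((7 - 1*(-⅔)*(40337 + (-⅔)² - 676*(-⅔)))/((-⅔)*(20130 + (-⅔)² - 371*(-⅔))))*(1/17028) = -3*(7 - 1*(-⅔)*(40337 + 4/9 + 1352/3))/(2*(20130 + 4/9 + 742/3))*(1/17028) = -3*(7 - 1*(-⅔)*367093/9)/(2*183400/9)*(1/17028) = -3/2*9/183400*(7 + 734186/27)*(1/17028) = -3/2*9/183400*734375/27*(1/17028) = -29375/14672*1/17028 = -29375/249834816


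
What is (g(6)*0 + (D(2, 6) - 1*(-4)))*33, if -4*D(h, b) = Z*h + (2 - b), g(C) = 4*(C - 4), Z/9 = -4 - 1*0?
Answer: 759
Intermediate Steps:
Z = -36 (Z = 9*(-4 - 1*0) = 9*(-4 + 0) = 9*(-4) = -36)
g(C) = -16 + 4*C (g(C) = 4*(-4 + C) = -16 + 4*C)
D(h, b) = -½ + 9*h + b/4 (D(h, b) = -(-36*h + (2 - b))/4 = -(2 - b - 36*h)/4 = -½ + 9*h + b/4)
(g(6)*0 + (D(2, 6) - 1*(-4)))*33 = ((-16 + 4*6)*0 + ((-½ + 9*2 + (¼)*6) - 1*(-4)))*33 = ((-16 + 24)*0 + ((-½ + 18 + 3/2) + 4))*33 = (8*0 + (19 + 4))*33 = (0 + 23)*33 = 23*33 = 759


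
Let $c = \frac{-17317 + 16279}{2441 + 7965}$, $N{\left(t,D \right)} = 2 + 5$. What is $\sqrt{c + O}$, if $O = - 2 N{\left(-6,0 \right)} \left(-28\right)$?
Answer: $\frac{\sqrt{87679451}}{473} \approx 19.796$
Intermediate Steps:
$N{\left(t,D \right)} = 7$
$c = - \frac{519}{5203}$ ($c = - \frac{1038}{10406} = \left(-1038\right) \frac{1}{10406} = - \frac{519}{5203} \approx -0.09975$)
$O = 392$ ($O = \left(-2\right) 7 \left(-28\right) = \left(-14\right) \left(-28\right) = 392$)
$\sqrt{c + O} = \sqrt{- \frac{519}{5203} + 392} = \sqrt{\frac{2039057}{5203}} = \frac{\sqrt{87679451}}{473}$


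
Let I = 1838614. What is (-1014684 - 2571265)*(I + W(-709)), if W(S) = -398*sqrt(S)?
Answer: -6593176034686 + 1427207702*I*sqrt(709) ≈ -6.5932e+12 + 3.8002e+10*I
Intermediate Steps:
(-1014684 - 2571265)*(I + W(-709)) = (-1014684 - 2571265)*(1838614 - 398*I*sqrt(709)) = -3585949*(1838614 - 398*I*sqrt(709)) = -6593176034686 + 1427207702*I*sqrt(709)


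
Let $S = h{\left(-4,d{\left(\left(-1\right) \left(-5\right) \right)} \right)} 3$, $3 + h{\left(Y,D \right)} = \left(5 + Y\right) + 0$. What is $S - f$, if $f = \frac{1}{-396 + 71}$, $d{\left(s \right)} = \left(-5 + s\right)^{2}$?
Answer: $- \frac{1949}{325} \approx -5.9969$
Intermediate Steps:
$h{\left(Y,D \right)} = 2 + Y$ ($h{\left(Y,D \right)} = -3 + \left(\left(5 + Y\right) + 0\right) = -3 + \left(5 + Y\right) = 2 + Y$)
$S = -6$ ($S = \left(2 - 4\right) 3 = \left(-2\right) 3 = -6$)
$f = - \frac{1}{325}$ ($f = \frac{1}{-325} = - \frac{1}{325} \approx -0.0030769$)
$S - f = -6 - - \frac{1}{325} = -6 + \frac{1}{325} = - \frac{1949}{325}$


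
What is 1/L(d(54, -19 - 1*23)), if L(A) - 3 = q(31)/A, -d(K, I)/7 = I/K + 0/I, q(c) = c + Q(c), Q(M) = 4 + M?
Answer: 49/741 ≈ 0.066127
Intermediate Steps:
q(c) = 4 + 2*c (q(c) = c + (4 + c) = 4 + 2*c)
d(K, I) = -7*I/K (d(K, I) = -7*(I/K + 0/I) = -7*(I/K + 0) = -7*I/K)
L(A) = 3 + 66/A (L(A) = 3 + (4 + 2*31)/A = 3 + (4 + 62)/A = 3 + 66/A)
1/L(d(54, -19 - 1*23)) = 1/(3 + 66/((-7*(-19 - 1*23)/54))) = 1/(3 + 66/((-7*(-19 - 23)*1/54))) = 1/(3 + 66/((-7*(-42)*1/54))) = 1/(3 + 66/(49/9)) = 1/(3 + 66*(9/49)) = 1/(3 + 594/49) = 1/(741/49) = 49/741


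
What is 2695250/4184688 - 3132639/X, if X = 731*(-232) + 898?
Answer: 3390947333783/176482939368 ≈ 19.214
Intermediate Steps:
X = -168694 (X = -169592 + 898 = -168694)
2695250/4184688 - 3132639/X = 2695250/4184688 - 3132639/(-168694) = 2695250*(1/4184688) - 3132639*(-1/168694) = 1347625/2092344 + 3132639/168694 = 3390947333783/176482939368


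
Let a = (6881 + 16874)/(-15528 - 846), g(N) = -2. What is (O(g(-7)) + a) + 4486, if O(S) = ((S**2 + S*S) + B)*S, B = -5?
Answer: 73331765/16374 ≈ 4478.5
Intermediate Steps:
a = -23755/16374 (a = 23755/(-16374) = 23755*(-1/16374) = -23755/16374 ≈ -1.4508)
O(S) = S*(-5 + 2*S**2) (O(S) = ((S**2 + S*S) - 5)*S = ((S**2 + S**2) - 5)*S = (2*S**2 - 5)*S = (-5 + 2*S**2)*S = S*(-5 + 2*S**2))
(O(g(-7)) + a) + 4486 = (-2*(-5 + 2*(-2)**2) - 23755/16374) + 4486 = (-2*(-5 + 2*4) - 23755/16374) + 4486 = (-2*(-5 + 8) - 23755/16374) + 4486 = (-2*3 - 23755/16374) + 4486 = (-6 - 23755/16374) + 4486 = -121999/16374 + 4486 = 73331765/16374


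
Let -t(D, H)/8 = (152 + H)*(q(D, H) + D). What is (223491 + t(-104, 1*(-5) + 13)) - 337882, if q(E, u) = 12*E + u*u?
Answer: 1534249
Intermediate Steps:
q(E, u) = u² + 12*E (q(E, u) = 12*E + u² = u² + 12*E)
t(D, H) = -8*(152 + H)*(H² + 13*D) (t(D, H) = -8*(152 + H)*((H² + 12*D) + D) = -8*(152 + H)*(H² + 13*D))
(223491 + t(-104, 1*(-5) + 13)) - 337882 = (223491 + (-15808*(-104) - 1216*(1*(-5) + 13)² - 8*(1*(-5) + 13)³ - 104*(-104)*(1*(-5) + 13))) - 337882 = (223491 + (1644032 - 1216*(-5 + 13)² - 8*(-5 + 13)³ - 104*(-104)*(-5 + 13))) - 337882 = (223491 + (1644032 - 1216*8² - 8*8³ - 104*(-104)*8)) - 337882 = (223491 + (1644032 - 1216*64 - 8*512 + 86528)) - 337882 = (223491 + (1644032 - 77824 - 4096 + 86528)) - 337882 = (223491 + 1648640) - 337882 = 1872131 - 337882 = 1534249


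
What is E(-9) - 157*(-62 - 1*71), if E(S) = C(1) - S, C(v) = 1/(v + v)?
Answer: 41781/2 ≈ 20891.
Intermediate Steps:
C(v) = 1/(2*v)
E(S) = ½ - S (E(S) = (½)/1 - S = (½)*1 - S = ½ - S)
E(-9) - 157*(-62 - 1*71) = (½ - 1*(-9)) - 157*(-62 - 1*71) = (½ + 9) - 157*(-62 - 71) = 19/2 - 157*(-133) = 19/2 + 20881 = 41781/2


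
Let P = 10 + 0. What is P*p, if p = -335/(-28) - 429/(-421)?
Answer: 765235/5894 ≈ 129.83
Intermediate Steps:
P = 10
p = 153047/11788 (p = -335*(-1/28) - 429*(-1/421) = 335/28 + 429/421 = 153047/11788 ≈ 12.983)
P*p = 10*(153047/11788) = 765235/5894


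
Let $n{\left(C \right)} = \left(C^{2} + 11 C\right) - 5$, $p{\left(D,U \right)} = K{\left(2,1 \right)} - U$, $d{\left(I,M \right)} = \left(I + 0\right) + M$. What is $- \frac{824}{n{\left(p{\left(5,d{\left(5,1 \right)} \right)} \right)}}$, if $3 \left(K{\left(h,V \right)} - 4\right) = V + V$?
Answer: $\frac{7416}{161} \approx 46.062$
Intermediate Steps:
$K{\left(h,V \right)} = 4 + \frac{2 V}{3}$ ($K{\left(h,V \right)} = 4 + \frac{V + V}{3} = 4 + \frac{2 V}{3}$)
$d{\left(I,M \right)} = I + M$
$p{\left(D,U \right)} = \frac{14}{3} - U$ ($p{\left(D,U \right)} = \left(4 + \frac{2}{3} \cdot 1\right) - U = \left(4 + \frac{2}{3}\right) - U = \frac{14}{3} - U$)
$n{\left(C \right)} = -5 + C^{2} + 11 C$
$- \frac{824}{n{\left(p{\left(5,d{\left(5,1 \right)} \right)} \right)}} = - \frac{824}{-5 + \left(\frac{14}{3} - \left(5 + 1\right)\right)^{2} + 11 \left(\frac{14}{3} - \left(5 + 1\right)\right)} = - \frac{824}{-5 + \left(\frac{14}{3} - 6\right)^{2} + 11 \left(\frac{14}{3} - 6\right)} = - \frac{824}{-5 + \left(- \frac{4}{3}\right)^{2} + 11 \left(- \frac{4}{3}\right)} = - \frac{824}{-5 + \frac{16}{9} - \frac{44}{3}} = - \frac{824}{- \frac{161}{9}} = \left(-824\right) \left(- \frac{9}{161}\right) = \frac{7416}{161}$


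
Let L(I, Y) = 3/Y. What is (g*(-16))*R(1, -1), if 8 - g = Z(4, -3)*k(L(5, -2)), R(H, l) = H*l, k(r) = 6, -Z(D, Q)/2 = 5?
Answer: 1088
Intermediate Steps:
Z(D, Q) = -10 (Z(D, Q) = -2*5 = -10)
g = 68 (g = 8 - (-10)*6 = 8 - 1*(-60) = 8 + 60 = 68)
(g*(-16))*R(1, -1) = (68*(-16))*(1*(-1)) = -1088*(-1) = 1088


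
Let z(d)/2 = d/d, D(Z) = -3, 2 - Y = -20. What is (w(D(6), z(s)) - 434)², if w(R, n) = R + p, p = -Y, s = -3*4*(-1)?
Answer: 210681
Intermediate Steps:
Y = 22 (Y = 2 - 1*(-20) = 2 + 20 = 22)
s = 12 (s = -12*(-1) = 12)
p = -22 (p = -1*22 = -22)
z(d) = 2 (z(d) = 2*(d/d) = 2*1 = 2)
w(R, n) = -22 + R (w(R, n) = R - 22 = -22 + R)
(w(D(6), z(s)) - 434)² = ((-22 - 3) - 434)² = (-25 - 434)² = (-459)² = 210681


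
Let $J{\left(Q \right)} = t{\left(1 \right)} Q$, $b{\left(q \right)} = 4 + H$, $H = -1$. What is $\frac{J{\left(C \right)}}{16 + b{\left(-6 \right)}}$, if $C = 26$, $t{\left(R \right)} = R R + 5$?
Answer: $\frac{156}{19} \approx 8.2105$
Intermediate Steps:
$t{\left(R \right)} = 5 + R^{2}$ ($t{\left(R \right)} = R^{2} + 5 = 5 + R^{2}$)
$b{\left(q \right)} = 3$ ($b{\left(q \right)} = 4 - 1 = 3$)
$J{\left(Q \right)} = 6 Q$ ($J{\left(Q \right)} = \left(5 + 1^{2}\right) Q = \left(5 + 1\right) Q = 6 Q$)
$\frac{J{\left(C \right)}}{16 + b{\left(-6 \right)}} = \frac{6 \cdot 26}{16 + 3} = \frac{156}{19}$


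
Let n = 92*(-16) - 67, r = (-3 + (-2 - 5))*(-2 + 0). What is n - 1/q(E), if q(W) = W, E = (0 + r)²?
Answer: -615601/400 ≈ -1539.0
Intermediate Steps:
r = 20 (r = (-3 - 7)*(-2) = -10*(-2) = 20)
E = 400 (E = (0 + 20)² = 20² = 400)
n = -1539 (n = -1472 - 67 = -1539)
n - 1/q(E) = -1539 - 1/400 = -615601/400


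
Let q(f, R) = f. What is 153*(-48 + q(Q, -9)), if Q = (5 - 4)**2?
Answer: -7191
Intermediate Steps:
Q = 1 (Q = 1**2 = 1)
153*(-48 + q(Q, -9)) = 153*(-48 + 1) = 153*(-47) = -7191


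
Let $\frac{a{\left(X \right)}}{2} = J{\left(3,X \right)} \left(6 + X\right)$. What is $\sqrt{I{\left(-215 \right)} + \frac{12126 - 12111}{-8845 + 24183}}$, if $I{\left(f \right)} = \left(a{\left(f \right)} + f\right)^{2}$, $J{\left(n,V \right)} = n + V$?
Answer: $\frac{\sqrt{1838449998178463514}}{15338} \approx 88401.0$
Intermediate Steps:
$J{\left(n,V \right)} = V + n$
$a{\left(X \right)} = 2 \left(3 + X\right) \left(6 + X\right)$ ($a{\left(X \right)} = 2 \left(X + 3\right) \left(6 + X\right) = 2 \left(3 + X\right) \left(6 + X\right)$)
$I{\left(f \right)} = \left(f + 2 \left(3 + f\right) \left(6 + f\right)\right)^{2}$ ($I{\left(f \right)} = \left(2 \left(3 + f\right) \left(6 + f\right) + f\right)^{2} = \left(f + 2 \left(3 + f\right) \left(6 + f\right)\right)^{2}$)
$\sqrt{I{\left(-215 \right)} + \frac{12126 - 12111}{-8845 + 24183}} = \sqrt{\left(-215 + 2 \left(3 - 215\right) \left(6 - 215\right)\right)^{2} + \frac{12126 - 12111}{-8845 + 24183}} = \sqrt{\left(-215 + 2 \left(-212\right) \left(-209\right)\right)^{2} + \frac{15}{15338}} = \sqrt{\left(-215 + 88616\right)^{2} + 15 \cdot \frac{1}{15338}} = \sqrt{88401^{2} + \frac{15}{15338}} = \sqrt{7814736801 + \frac{15}{15338}} = \sqrt{\frac{119862433053753}{15338}} = \frac{\sqrt{1838449998178463514}}{15338}$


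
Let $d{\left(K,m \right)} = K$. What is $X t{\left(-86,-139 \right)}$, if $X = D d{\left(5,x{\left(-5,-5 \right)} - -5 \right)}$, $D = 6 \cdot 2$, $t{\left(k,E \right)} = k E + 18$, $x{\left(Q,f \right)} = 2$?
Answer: $718320$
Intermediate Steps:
$t{\left(k,E \right)} = 18 + E k$ ($t{\left(k,E \right)} = E k + 18 = 18 + E k$)
$D = 12$
$X = 60$ ($X = 12 \cdot 5 = 60$)
$X t{\left(-86,-139 \right)} = 60 \left(18 - -11954\right) = 60 \left(18 + 11954\right) = 60 \cdot 11972 = 718320$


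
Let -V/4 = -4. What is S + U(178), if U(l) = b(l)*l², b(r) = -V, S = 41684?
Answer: -465260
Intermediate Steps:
V = 16 (V = -4*(-4) = 16)
b(r) = -16 (b(r) = -1*16 = -16)
U(l) = -16*l²
S + U(178) = 41684 - 16*178² = 41684 - 16*31684 = 41684 - 506944 = -465260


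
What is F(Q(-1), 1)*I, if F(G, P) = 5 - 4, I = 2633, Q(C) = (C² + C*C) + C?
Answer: 2633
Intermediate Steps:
Q(C) = C + 2*C² (Q(C) = (C² + C²) + C = 2*C² + C = C + 2*C²)
F(G, P) = 1
F(Q(-1), 1)*I = 1*2633 = 2633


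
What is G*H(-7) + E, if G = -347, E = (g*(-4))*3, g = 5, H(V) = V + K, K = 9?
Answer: -754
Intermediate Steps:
H(V) = 9 + V (H(V) = V + 9 = 9 + V)
E = -60 (E = (5*(-4))*3 = -20*3 = -60)
G*H(-7) + E = -347*(9 - 7) - 60 = -347*2 - 60 = -694 - 60 = -754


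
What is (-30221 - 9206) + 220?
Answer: -39207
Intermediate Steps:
(-30221 - 9206) + 220 = -39427 + 220 = -39207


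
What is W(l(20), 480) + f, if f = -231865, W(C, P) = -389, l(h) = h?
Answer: -232254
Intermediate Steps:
W(l(20), 480) + f = -389 - 231865 = -232254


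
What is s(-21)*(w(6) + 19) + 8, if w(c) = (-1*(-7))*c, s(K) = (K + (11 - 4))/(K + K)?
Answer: 85/3 ≈ 28.333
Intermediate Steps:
s(K) = (7 + K)/(2*K) (s(K) = (K + 7)/((2*K)) = (7 + K)*(1/(2*K)) = (7 + K)/(2*K))
w(c) = 7*c
s(-21)*(w(6) + 19) + 8 = ((1/2)*(7 - 21)/(-21))*(7*6 + 19) + 8 = ((1/2)*(-1/21)*(-14))*(42 + 19) + 8 = (1/3)*61 + 8 = 61/3 + 8 = 85/3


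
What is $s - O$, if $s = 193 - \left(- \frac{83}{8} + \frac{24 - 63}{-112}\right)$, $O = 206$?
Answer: $- \frac{333}{112} \approx -2.9732$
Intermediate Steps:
$s = \frac{22739}{112}$ ($s = 193 - \left(\left(-83\right) \frac{1}{8} + \left(24 - 63\right) \left(- \frac{1}{112}\right)\right) = 193 - \left(- \frac{83}{8} - - \frac{39}{112}\right) = 193 - \left(- \frac{83}{8} + \frac{39}{112}\right) = 193 - - \frac{1123}{112} = 193 + \frac{1123}{112} = \frac{22739}{112} \approx 203.03$)
$s - O = \frac{22739}{112} - 206 = - \frac{333}{112}$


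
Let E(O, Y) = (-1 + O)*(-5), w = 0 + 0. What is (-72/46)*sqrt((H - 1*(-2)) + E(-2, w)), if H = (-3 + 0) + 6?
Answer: -72*sqrt(5)/23 ≈ -6.9999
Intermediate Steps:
w = 0
E(O, Y) = 5 - 5*O
H = 3 (H = -3 + 6 = 3)
(-72/46)*sqrt((H - 1*(-2)) + E(-2, w)) = (-72/46)*sqrt((3 - 1*(-2)) + (5 - 5*(-2))) = (-72*1/46)*sqrt((3 + 2) + (5 + 10)) = -36*sqrt(5 + 15)/23 = -72*sqrt(5)/23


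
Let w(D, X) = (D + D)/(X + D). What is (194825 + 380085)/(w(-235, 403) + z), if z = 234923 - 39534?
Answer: 48292440/16412441 ≈ 2.9424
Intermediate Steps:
w(D, X) = 2*D/(D + X) (w(D, X) = (2*D)/(D + X) = 2*D/(D + X))
z = 195389
(194825 + 380085)/(w(-235, 403) + z) = (194825 + 380085)/(2*(-235)/(-235 + 403) + 195389) = 574910/(2*(-235)/168 + 195389) = 574910/(2*(-235)*(1/168) + 195389) = 574910/(-235/84 + 195389) = 574910/(16412441/84) = 574910*(84/16412441) = 48292440/16412441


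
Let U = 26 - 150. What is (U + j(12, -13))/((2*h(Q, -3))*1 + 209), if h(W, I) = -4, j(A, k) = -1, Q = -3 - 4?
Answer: -125/201 ≈ -0.62189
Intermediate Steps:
Q = -7
U = -124
(U + j(12, -13))/((2*h(Q, -3))*1 + 209) = (-124 - 1)/((2*(-4))*1 + 209) = -125/(-8*1 + 209) = -125/(-8 + 209) = -125/201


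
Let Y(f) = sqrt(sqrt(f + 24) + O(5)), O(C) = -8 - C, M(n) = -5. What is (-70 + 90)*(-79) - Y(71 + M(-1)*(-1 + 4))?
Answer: -1580 - I*sqrt(13 - 4*sqrt(5)) ≈ -1580.0 - 2.0139*I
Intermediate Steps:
Y(f) = sqrt(-13 + sqrt(24 + f)) (Y(f) = sqrt(sqrt(f + 24) + (-8 - 1*5)) = sqrt(sqrt(24 + f) + (-8 - 5)) = sqrt(sqrt(24 + f) - 13) = sqrt(-13 + sqrt(24 + f)))
(-70 + 90)*(-79) - Y(71 + M(-1)*(-1 + 4)) = (-70 + 90)*(-79) - sqrt(-13 + sqrt(24 + (71 - 5*(-1 + 4)))) = 20*(-79) - sqrt(-13 + sqrt(24 + (71 - 5*3))) = -1580 - sqrt(-13 + sqrt(24 + (71 - 15))) = -1580 - sqrt(-13 + sqrt(24 + 56)) = -1580 - sqrt(-13 + sqrt(80)) = -1580 - sqrt(-13 + 4*sqrt(5))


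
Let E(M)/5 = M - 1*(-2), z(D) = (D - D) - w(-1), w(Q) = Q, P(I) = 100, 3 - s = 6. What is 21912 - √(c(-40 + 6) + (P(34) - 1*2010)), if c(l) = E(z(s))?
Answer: 21912 - I*√1895 ≈ 21912.0 - 43.532*I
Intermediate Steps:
s = -3 (s = 3 - 1*6 = 3 - 6 = -3)
z(D) = 1 (z(D) = (D - D) - 1*(-1) = 0 + 1 = 1)
E(M) = 10 + 5*M (E(M) = 5*(M - 1*(-2)) = 5*(M + 2) = 5*(2 + M) = 10 + 5*M)
c(l) = 15 (c(l) = 10 + 5*1 = 10 + 5 = 15)
21912 - √(c(-40 + 6) + (P(34) - 1*2010)) = 21912 - √(15 + (100 - 1*2010)) = 21912 - √(15 + (100 - 2010)) = 21912 - √(15 - 1910) = 21912 - √(-1895) = 21912 - I*√1895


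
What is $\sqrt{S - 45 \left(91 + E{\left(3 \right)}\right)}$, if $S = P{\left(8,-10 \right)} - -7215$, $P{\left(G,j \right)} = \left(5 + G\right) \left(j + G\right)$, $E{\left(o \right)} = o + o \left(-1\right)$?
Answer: $\sqrt{3094} \approx 55.624$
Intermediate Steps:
$E{\left(o \right)} = 0$ ($E{\left(o \right)} = o - o = 0$)
$P{\left(G,j \right)} = \left(5 + G\right) \left(G + j\right)$
$S = 7189$ ($S = \left(8^{2} + 5 \cdot 8 + 5 \left(-10\right) + 8 \left(-10\right)\right) - -7215 = \left(64 + 40 - 50 - 80\right) + 7215 = -26 + 7215 = 7189$)
$\sqrt{S - 45 \left(91 + E{\left(3 \right)}\right)} = \sqrt{7189 - 45 \left(91 + 0\right)} = \sqrt{7189 - 4095} = \sqrt{3094}$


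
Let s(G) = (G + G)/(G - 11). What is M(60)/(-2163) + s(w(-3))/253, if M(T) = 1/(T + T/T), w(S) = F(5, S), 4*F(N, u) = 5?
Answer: -443099/433960527 ≈ -0.0010211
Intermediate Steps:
F(N, u) = 5/4 (F(N, u) = (¼)*5 = 5/4)
w(S) = 5/4
M(T) = 1/(1 + T) (M(T) = 1/(T + 1) = 1/(1 + T))
s(G) = 2*G/(-11 + G) (s(G) = (2*G)/(-11 + G) = 2*G/(-11 + G))
M(60)/(-2163) + s(w(-3))/253 = 1/((1 + 60)*(-2163)) + (2*(5/4)/(-11 + 5/4))/253 = -1/2163/61 + (2*(5/4)/(-39/4))*(1/253) = (1/61)*(-1/2163) + (2*(5/4)*(-4/39))*(1/253) = -1/131943 - 10/39*1/253 = -1/131943 - 10/9867 = -443099/433960527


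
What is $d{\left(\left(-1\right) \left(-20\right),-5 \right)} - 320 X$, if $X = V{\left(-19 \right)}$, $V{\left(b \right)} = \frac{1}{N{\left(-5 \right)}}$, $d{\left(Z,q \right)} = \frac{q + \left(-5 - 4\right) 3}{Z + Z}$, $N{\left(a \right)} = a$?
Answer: $\frac{316}{5} \approx 63.2$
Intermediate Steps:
$d{\left(Z,q \right)} = \frac{-27 + q}{2 Z}$ ($d{\left(Z,q \right)} = \frac{q - 27}{2 Z} = \left(q - 27\right) \frac{1}{2 Z} = \left(-27 + q\right) \frac{1}{2 Z} = \frac{-27 + q}{2 Z}$)
$V{\left(b \right)} = - \frac{1}{5}$ ($V{\left(b \right)} = \frac{1}{-5} = - \frac{1}{5}$)
$X = - \frac{1}{5} \approx -0.2$
$d{\left(\left(-1\right) \left(-20\right),-5 \right)} - 320 X = \frac{-27 - 5}{2 \left(\left(-1\right) \left(-20\right)\right)} - -64 = \frac{1}{2} \cdot \frac{1}{20} \left(-32\right) + 64 = - \frac{4}{5} + 64 = \frac{316}{5}$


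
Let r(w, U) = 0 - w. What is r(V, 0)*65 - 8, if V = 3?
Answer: -203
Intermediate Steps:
r(w, U) = -w
r(V, 0)*65 - 8 = -1*3*65 - 8 = -3*65 - 8 = -195 - 8 = -203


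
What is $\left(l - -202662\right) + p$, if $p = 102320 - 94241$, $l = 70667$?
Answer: $281408$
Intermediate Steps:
$p = 8079$ ($p = 102320 - 94241 = 8079$)
$\left(l - -202662\right) + p = \left(70667 - -202662\right) + 8079 = \left(70667 + 202662\right) + 8079 = 273329 + 8079 = 281408$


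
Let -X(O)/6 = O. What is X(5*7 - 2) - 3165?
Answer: -3363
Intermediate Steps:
X(O) = -6*O
X(5*7 - 2) - 3165 = -6*(5*7 - 2) - 3165 = -6*(35 - 2) - 3165 = -6*33 - 3165 = -198 - 3165 = -3363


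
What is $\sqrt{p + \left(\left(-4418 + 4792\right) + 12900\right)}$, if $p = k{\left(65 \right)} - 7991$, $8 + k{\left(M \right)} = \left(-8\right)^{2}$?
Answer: $\sqrt{5339} \approx 73.068$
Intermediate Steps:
$k{\left(M \right)} = 56$ ($k{\left(M \right)} = -8 + \left(-8\right)^{2} = -8 + 64 = 56$)
$p = -7935$ ($p = 56 - 7991 = -7935$)
$\sqrt{p + \left(\left(-4418 + 4792\right) + 12900\right)} = \sqrt{-7935 + \left(\left(-4418 + 4792\right) + 12900\right)} = \sqrt{-7935 + \left(374 + 12900\right)} = \sqrt{-7935 + 13274} = \sqrt{5339}$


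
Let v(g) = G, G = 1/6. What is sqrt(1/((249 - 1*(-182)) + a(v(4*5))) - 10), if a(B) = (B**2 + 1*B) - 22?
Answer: I*sqrt(2169493294)/14731 ≈ 3.1619*I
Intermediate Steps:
G = 1/6 ≈ 0.16667
v(g) = 1/6
a(B) = -22 + B + B**2 (a(B) = (B**2 + B) - 22 = (B + B**2) - 22 = -22 + B + B**2)
sqrt(1/((249 - 1*(-182)) + a(v(4*5))) - 10) = sqrt(1/((249 - 1*(-182)) + (-22 + 1/6 + (1/6)**2)) - 10) = sqrt(1/((249 + 182) + (-22 + 1/6 + 1/36)) - 10) = sqrt(1/(431 - 785/36) - 10) = sqrt(1/(14731/36) - 10) = sqrt(36/14731 - 10) = sqrt(-147274/14731) = I*sqrt(2169493294)/14731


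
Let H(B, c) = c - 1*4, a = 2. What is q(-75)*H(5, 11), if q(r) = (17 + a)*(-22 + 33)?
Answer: 1463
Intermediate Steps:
H(B, c) = -4 + c (H(B, c) = c - 4 = -4 + c)
q(r) = 209 (q(r) = (17 + 2)*(-22 + 33) = 19*11 = 209)
q(-75)*H(5, 11) = 209*(-4 + 11) = 209*7 = 1463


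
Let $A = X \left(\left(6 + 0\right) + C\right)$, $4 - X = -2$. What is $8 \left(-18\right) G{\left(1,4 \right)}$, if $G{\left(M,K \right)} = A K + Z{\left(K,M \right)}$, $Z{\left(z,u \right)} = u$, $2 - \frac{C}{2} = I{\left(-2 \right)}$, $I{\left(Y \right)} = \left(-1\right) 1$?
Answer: $-41616$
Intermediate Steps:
$X = 6$ ($X = 4 - -2 = 4 + 2 = 6$)
$I{\left(Y \right)} = -1$
$C = 6$ ($C = 4 - -2 = 4 + 2 = 6$)
$A = 72$ ($A = 6 \left(\left(6 + 0\right) + 6\right) = 6 \left(6 + 6\right) = 6 \cdot 12 = 72$)
$G{\left(M,K \right)} = M + 72 K$ ($G{\left(M,K \right)} = 72 K + M = M + 72 K$)
$8 \left(-18\right) G{\left(1,4 \right)} = 8 \left(-18\right) \left(1 + 72 \cdot 4\right) = - 144 \left(1 + 288\right) = \left(-144\right) 289 = -41616$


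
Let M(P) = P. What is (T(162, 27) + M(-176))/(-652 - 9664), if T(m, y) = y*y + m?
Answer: -715/10316 ≈ -0.069310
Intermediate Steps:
T(m, y) = m + y**2 (T(m, y) = y**2 + m = m + y**2)
(T(162, 27) + M(-176))/(-652 - 9664) = ((162 + 27**2) - 176)/(-652 - 9664) = ((162 + 729) - 176)/(-10316) = (891 - 176)*(-1/10316) = 715*(-1/10316) = -715/10316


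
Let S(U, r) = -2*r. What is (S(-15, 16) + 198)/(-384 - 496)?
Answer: -83/440 ≈ -0.18864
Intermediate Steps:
(S(-15, 16) + 198)/(-384 - 496) = (-2*16 + 198)/(-384 - 496) = (-32 + 198)/(-880) = 166*(-1/880) = -83/440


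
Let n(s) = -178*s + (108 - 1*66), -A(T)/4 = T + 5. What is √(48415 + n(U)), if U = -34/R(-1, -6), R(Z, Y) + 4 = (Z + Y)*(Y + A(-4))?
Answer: √52869531/33 ≈ 220.34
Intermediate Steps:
A(T) = -20 - 4*T (A(T) = -4*(T + 5) = -4*(5 + T) = -20 - 4*T)
R(Z, Y) = -4 + (-4 + Y)*(Y + Z) (R(Z, Y) = -4 + (Z + Y)*(Y + (-20 - 4*(-4))) = -4 + (Y + Z)*(Y + (-20 + 16)) = -4 + (Y + Z)*(Y - 4) = -4 + (Y + Z)*(-4 + Y) = -4 + (-4 + Y)*(Y + Z))
U = -17/33 (U = -34/(-4 + (-6)² - 4*(-6) - 4*(-1) - 6*(-1)) = -34/(-4 + 36 + 24 + 4 + 6) = -34/66 = -34*1/66 = -17/33 ≈ -0.51515)
n(s) = 42 - 178*s (n(s) = -178*s + (108 - 66) = -178*s + 42 = 42 - 178*s)
√(48415 + n(U)) = √(48415 + (42 - 178*(-17/33))) = √(48415 + (42 + 3026/33)) = √(48415 + 4412/33) = √(1602107/33) = √52869531/33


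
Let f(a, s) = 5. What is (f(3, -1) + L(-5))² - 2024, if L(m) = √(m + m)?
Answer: -2009 + 10*I*√10 ≈ -2009.0 + 31.623*I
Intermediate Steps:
L(m) = √2*√m (L(m) = √(2*m) = √2*√m)
(f(3, -1) + L(-5))² - 2024 = (5 + √2*√(-5))² - 2024 = (5 + √2*(I*√5))² - 2024 = (5 + I*√10)² - 2024 = -2024 + (5 + I*√10)²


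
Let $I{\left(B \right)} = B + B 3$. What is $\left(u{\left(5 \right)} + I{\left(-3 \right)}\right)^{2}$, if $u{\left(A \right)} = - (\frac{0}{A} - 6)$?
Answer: $36$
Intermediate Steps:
$I{\left(B \right)} = 4 B$ ($I{\left(B \right)} = B + 3 B = 4 B$)
$u{\left(A \right)} = 6$ ($u{\left(A \right)} = - (0 - 6) = \left(-1\right) \left(-6\right) = 6$)
$\left(u{\left(5 \right)} + I{\left(-3 \right)}\right)^{2} = \left(6 + 4 \left(-3\right)\right)^{2} = \left(6 - 12\right)^{2} = \left(-6\right)^{2} = 36$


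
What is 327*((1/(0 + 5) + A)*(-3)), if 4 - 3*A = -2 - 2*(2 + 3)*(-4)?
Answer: 54609/5 ≈ 10922.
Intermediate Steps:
A = -34/3 (A = 4/3 - (-2 - 2*(2 + 3)*(-4))/3 = 4/3 - (-2 - 10*(-4))/3 = 4/3 - (-2 - 2*(-20))/3 = 4/3 - (-2 + 40)/3 = 4/3 - ⅓*38 = 4/3 - 38/3 = -34/3 ≈ -11.333)
327*((1/(0 + 5) + A)*(-3)) = 327*((1/(0 + 5) - 34/3)*(-3)) = 327*((1/5 - 34/3)*(-3)) = 327*((⅕ - 34/3)*(-3)) = 327*(-167/15*(-3)) = 327*(167/5) = 54609/5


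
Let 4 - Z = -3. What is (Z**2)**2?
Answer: 2401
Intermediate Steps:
Z = 7 (Z = 4 - 1*(-3) = 4 + 3 = 7)
(Z**2)**2 = (7**2)**2 = 49**2 = 2401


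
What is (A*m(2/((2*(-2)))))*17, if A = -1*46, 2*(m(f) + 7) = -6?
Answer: 7820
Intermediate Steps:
m(f) = -10 (m(f) = -7 + (½)*(-6) = -7 - 3 = -10)
A = -46
(A*m(2/((2*(-2)))))*17 = -46*(-10)*17 = 460*17 = 7820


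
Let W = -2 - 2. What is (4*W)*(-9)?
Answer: 144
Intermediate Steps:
W = -4
(4*W)*(-9) = (4*(-4))*(-9) = -16*(-9) = 144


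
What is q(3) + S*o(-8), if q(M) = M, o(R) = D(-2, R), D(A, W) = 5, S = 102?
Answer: 513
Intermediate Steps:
o(R) = 5
q(3) + S*o(-8) = 3 + 102*5 = 3 + 510 = 513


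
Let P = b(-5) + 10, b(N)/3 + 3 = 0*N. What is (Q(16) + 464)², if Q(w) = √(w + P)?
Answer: (464 + √17)² ≈ 2.1914e+5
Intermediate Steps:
b(N) = -9 (b(N) = -9 + 3*(0*N) = -9 + 3*0 = -9 + 0 = -9)
P = 1 (P = -9 + 10 = 1)
Q(w) = √(1 + w) (Q(w) = √(w + 1) = √(1 + w))
(Q(16) + 464)² = (√(1 + 16) + 464)² = (√17 + 464)² = (464 + √17)²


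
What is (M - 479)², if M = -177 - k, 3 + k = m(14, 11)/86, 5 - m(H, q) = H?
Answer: 3152710201/7396 ≈ 4.2627e+5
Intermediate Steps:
m(H, q) = 5 - H
k = -267/86 (k = -3 + (5 - 1*14)/86 = -3 + (5 - 14)*(1/86) = -3 - 9*1/86 = -3 - 9/86 = -267/86 ≈ -3.1047)
M = -14955/86 (M = -177 - 1*(-267/86) = -177 + 267/86 = -14955/86 ≈ -173.90)
(M - 479)² = (-14955/86 - 479)² = (-56149/86)² = 3152710201/7396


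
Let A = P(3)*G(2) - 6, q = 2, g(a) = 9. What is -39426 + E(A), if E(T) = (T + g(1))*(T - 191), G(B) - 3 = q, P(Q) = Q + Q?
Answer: -44937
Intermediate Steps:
P(Q) = 2*Q
G(B) = 5 (G(B) = 3 + 2 = 5)
A = 24 (A = (2*3)*5 - 6 = 6*5 - 6 = 30 - 6 = 24)
E(T) = (-191 + T)*(9 + T) (E(T) = (T + 9)*(T - 191) = (9 + T)*(-191 + T) = (-191 + T)*(9 + T))
-39426 + E(A) = -39426 + (-1719 + 24**2 - 182*24) = -39426 + (-1719 + 576 - 4368) = -39426 - 5511 = -44937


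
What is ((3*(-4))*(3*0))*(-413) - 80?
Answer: -80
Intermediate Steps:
((3*(-4))*(3*0))*(-413) - 80 = -12*0*(-413) - 80 = 0*(-413) - 80 = 0 - 80 = -80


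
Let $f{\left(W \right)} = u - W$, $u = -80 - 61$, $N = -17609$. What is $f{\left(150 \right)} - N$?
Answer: $17318$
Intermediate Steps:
$u = -141$ ($u = -80 - 61 = -141$)
$f{\left(W \right)} = -141 - W$
$f{\left(150 \right)} - N = \left(-141 - 150\right) - -17609 = \left(-141 - 150\right) + 17609 = -291 + 17609 = 17318$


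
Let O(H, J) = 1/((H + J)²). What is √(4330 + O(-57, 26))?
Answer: √4161131/31 ≈ 65.803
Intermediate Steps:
O(H, J) = (H + J)⁻²
√(4330 + O(-57, 26)) = √(4330 + (-57 + 26)⁻²) = √(4330 + (-31)⁻²) = √(4330 + 1/961) = √(4161131/961) = √4161131/31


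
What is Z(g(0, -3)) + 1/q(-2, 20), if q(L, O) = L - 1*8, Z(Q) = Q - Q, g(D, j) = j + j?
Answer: -⅒ ≈ -0.10000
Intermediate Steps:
g(D, j) = 2*j
Z(Q) = 0
q(L, O) = -8 + L (q(L, O) = L - 8 = -8 + L)
Z(g(0, -3)) + 1/q(-2, 20) = 0 + 1/(-8 - 2) = 0 + 1/(-10) = 0 - ⅒ = -⅒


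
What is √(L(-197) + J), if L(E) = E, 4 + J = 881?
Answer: 2*√170 ≈ 26.077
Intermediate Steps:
J = 877 (J = -4 + 881 = 877)
√(L(-197) + J) = √(-197 + 877) = √680 = 2*√170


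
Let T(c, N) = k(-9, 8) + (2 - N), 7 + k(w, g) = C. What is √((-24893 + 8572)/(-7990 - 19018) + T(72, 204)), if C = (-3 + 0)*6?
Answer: I*√2580316890/3376 ≈ 15.046*I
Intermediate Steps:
C = -18 (C = -3*6 = -18)
k(w, g) = -25 (k(w, g) = -7 - 18 = -25)
T(c, N) = -23 - N (T(c, N) = -25 + (2 - N) = -23 - N)
√((-24893 + 8572)/(-7990 - 19018) + T(72, 204)) = √((-24893 + 8572)/(-7990 - 19018) + (-23 - 1*204)) = √(-16321/(-27008) + (-23 - 204)) = √(-16321*(-1/27008) - 227) = √(16321/27008 - 227) = √(-6114495/27008) = I*√2580316890/3376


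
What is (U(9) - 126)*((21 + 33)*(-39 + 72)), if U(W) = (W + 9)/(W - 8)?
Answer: -192456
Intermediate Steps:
U(W) = (9 + W)/(-8 + W)
(U(9) - 126)*((21 + 33)*(-39 + 72)) = ((9 + 9)/(-8 + 9) - 126)*((21 + 33)*(-39 + 72)) = (18/1 - 126)*(54*33) = (1*18 - 126)*1782 = (18 - 126)*1782 = -108*1782 = -192456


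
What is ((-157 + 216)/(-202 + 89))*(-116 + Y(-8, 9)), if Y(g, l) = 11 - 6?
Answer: 6549/113 ≈ 57.956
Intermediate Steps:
Y(g, l) = 5
((-157 + 216)/(-202 + 89))*(-116 + Y(-8, 9)) = ((-157 + 216)/(-202 + 89))*(-116 + 5) = (59/(-113))*(-111) = (59*(-1/113))*(-111) = -59/113*(-111) = 6549/113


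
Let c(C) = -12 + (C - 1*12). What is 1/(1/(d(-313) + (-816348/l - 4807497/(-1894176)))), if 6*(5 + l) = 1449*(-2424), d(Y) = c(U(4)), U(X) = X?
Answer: -5938810050325/369617508192 ≈ -16.067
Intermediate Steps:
c(C) = -24 + C (c(C) = -12 + (C - 12) = -12 + (-12 + C) = -24 + C)
d(Y) = -20 (d(Y) = -24 + 4 = -20)
l = -585401 (l = -5 + (1449*(-2424))/6 = -5 + (⅙)*(-3512376) = -5 - 585396 = -585401)
1/(1/(d(-313) + (-816348/l - 4807497/(-1894176)))) = 1/(1/(-20 + (-816348/(-585401) - 4807497/(-1894176)))) = 1/(1/(-20 + (-816348*(-1/585401) - 4807497*(-1/1894176)))) = 1/(1/(-20 + (816348/585401 + 1602499/631392))) = 1/(1/(-20 + 1453540113515/369617508192)) = 1/(1/(-5938810050325/369617508192)) = 1/(-369617508192/5938810050325) = -5938810050325/369617508192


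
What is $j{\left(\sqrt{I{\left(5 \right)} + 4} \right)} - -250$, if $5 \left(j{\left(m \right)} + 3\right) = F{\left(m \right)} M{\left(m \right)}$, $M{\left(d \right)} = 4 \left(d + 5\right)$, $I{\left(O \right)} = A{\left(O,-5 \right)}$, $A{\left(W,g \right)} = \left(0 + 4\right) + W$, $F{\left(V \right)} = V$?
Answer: $\frac{1287}{5} + 4 \sqrt{13} \approx 271.82$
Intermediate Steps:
$A{\left(W,g \right)} = 4 + W$
$I{\left(O \right)} = 4 + O$
$M{\left(d \right)} = 20 + 4 d$ ($M{\left(d \right)} = 4 \left(5 + d\right) = 20 + 4 d$)
$j{\left(m \right)} = -3 + \frac{m \left(20 + 4 m\right)}{5}$
$j{\left(\sqrt{I{\left(5 \right)} + 4} \right)} - -250 = \left(-3 + \frac{4 \sqrt{\left(4 + 5\right) + 4} \left(5 + \sqrt{\left(4 + 5\right) + 4}\right)}{5}\right) - -250 = \left(-3 + \frac{4 \sqrt{9 + 4} \left(5 + \sqrt{9 + 4}\right)}{5}\right) + 250 = \left(-3 + \frac{4 \sqrt{13} \left(5 + \sqrt{13}\right)}{5}\right) + 250 = 247 + \frac{4 \sqrt{13} \left(5 + \sqrt{13}\right)}{5}$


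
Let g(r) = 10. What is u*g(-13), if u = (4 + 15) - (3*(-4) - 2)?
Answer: 330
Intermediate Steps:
u = 33 (u = 19 - (-12 - 2) = 19 - 1*(-14) = 19 + 14 = 33)
u*g(-13) = 33*10 = 330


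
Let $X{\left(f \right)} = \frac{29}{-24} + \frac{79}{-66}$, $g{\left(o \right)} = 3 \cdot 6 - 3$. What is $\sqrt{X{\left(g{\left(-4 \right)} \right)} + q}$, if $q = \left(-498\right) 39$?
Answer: $\frac{i \sqrt{338450838}}{132} \approx 139.37 i$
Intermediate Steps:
$g{\left(o \right)} = 15$ ($g{\left(o \right)} = 18 - 3 = 15$)
$X{\left(f \right)} = - \frac{635}{264}$ ($X{\left(f \right)} = 29 \left(- \frac{1}{24}\right) + 79 \left(- \frac{1}{66}\right) = - \frac{29}{24} - \frac{79}{66} = - \frac{635}{264}$)
$q = -19422$
$\sqrt{X{\left(g{\left(-4 \right)} \right)} + q} = \sqrt{- \frac{635}{264} - 19422} = \sqrt{- \frac{5128043}{264}} = \frac{i \sqrt{338450838}}{132}$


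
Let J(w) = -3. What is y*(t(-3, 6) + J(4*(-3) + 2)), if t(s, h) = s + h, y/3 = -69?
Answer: 0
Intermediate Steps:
y = -207 (y = 3*(-69) = -207)
t(s, h) = h + s
y*(t(-3, 6) + J(4*(-3) + 2)) = -207*((6 - 3) - 3) = -207*(3 - 3) = -207*0 = 0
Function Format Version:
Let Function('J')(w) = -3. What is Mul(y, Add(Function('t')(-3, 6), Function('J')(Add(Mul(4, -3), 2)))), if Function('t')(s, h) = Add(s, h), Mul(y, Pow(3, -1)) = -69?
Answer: 0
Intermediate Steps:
y = -207 (y = Mul(3, -69) = -207)
Function('t')(s, h) = Add(h, s)
Mul(y, Add(Function('t')(-3, 6), Function('J')(Add(Mul(4, -3), 2)))) = Mul(-207, Add(Add(6, -3), -3)) = Mul(-207, Add(3, -3)) = Mul(-207, 0) = 0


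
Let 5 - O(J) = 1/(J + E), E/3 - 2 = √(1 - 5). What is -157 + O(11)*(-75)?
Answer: -6865/13 - 18*I/13 ≈ -528.08 - 1.3846*I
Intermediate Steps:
E = 6 + 6*I (E = 6 + 3*√(1 - 5) = 6 + 3*√(-4) = 6 + 3*(2*I) = 6 + 6*I ≈ 6.0 + 6.0*I)
O(J) = 5 - 1/(6 + J + 6*I) (O(J) = 5 - 1/(J + (6 + 6*I)) = 5 - 1/(6 + J + 6*I))
-157 + O(11)*(-75) = -157 + ((29 + 5*11 + 30*I)/(6 + 11 + 6*I))*(-75) = -157 + ((29 + 55 + 30*I)/(17 + 6*I))*(-75) = -157 + (((17 - 6*I)/325)*(84 + 30*I))*(-75) = -157 + ((17 - 6*I)*(84 + 30*I)/325)*(-75) = -157 - 3*(17 - 6*I)*(84 + 30*I)/13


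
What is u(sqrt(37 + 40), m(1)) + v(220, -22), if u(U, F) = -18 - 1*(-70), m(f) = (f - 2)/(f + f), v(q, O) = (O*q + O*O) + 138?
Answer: -4166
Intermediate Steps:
v(q, O) = 138 + O**2 + O*q (v(q, O) = (O*q + O**2) + 138 = (O**2 + O*q) + 138 = 138 + O**2 + O*q)
m(f) = (-2 + f)/(2*f) (m(f) = (-2 + f)/((2*f)) = (-2 + f)*(1/(2*f)) = (-2 + f)/(2*f))
u(U, F) = 52 (u(U, F) = -18 + 70 = 52)
u(sqrt(37 + 40), m(1)) + v(220, -22) = 52 + (138 + (-22)**2 - 22*220) = 52 + (138 + 484 - 4840) = 52 - 4218 = -4166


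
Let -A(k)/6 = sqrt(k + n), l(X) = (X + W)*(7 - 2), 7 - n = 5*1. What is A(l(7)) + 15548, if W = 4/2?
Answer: 15548 - 6*sqrt(47) ≈ 15507.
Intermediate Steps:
W = 2 (W = 4*(1/2) = 2)
n = 2 (n = 7 - 5 = 2)
l(X) = 10 + 5*X (l(X) = (X + 2)*(7 - 2) = (2 + X)*5 = 10 + 5*X)
A(k) = -6*sqrt(2 + k) (A(k) = -6*sqrt(k + 2) = -6*sqrt(2 + k))
A(l(7)) + 15548 = -6*sqrt(2 + (10 + 5*7)) + 15548 = -6*sqrt(2 + (10 + 35)) + 15548 = -6*sqrt(2 + 45) + 15548 = -6*sqrt(47) + 15548 = 15548 - 6*sqrt(47)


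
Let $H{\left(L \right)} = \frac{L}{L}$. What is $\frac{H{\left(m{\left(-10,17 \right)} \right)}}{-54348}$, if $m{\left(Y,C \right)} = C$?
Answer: $- \frac{1}{54348} \approx -1.84 \cdot 10^{-5}$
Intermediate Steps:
$H{\left(L \right)} = 1$
$\frac{H{\left(m{\left(-10,17 \right)} \right)}}{-54348} = 1 \frac{1}{-54348} = 1 \left(- \frac{1}{54348}\right) = - \frac{1}{54348}$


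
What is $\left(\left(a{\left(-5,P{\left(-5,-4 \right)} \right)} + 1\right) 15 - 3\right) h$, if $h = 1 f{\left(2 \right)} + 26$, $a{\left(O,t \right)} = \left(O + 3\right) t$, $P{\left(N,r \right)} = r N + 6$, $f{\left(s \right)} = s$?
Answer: $-21504$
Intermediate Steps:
$P{\left(N,r \right)} = 6 + N r$ ($P{\left(N,r \right)} = N r + 6 = 6 + N r$)
$a{\left(O,t \right)} = t \left(3 + O\right)$ ($a{\left(O,t \right)} = \left(3 + O\right) t = t \left(3 + O\right)$)
$h = 28$ ($h = 1 \cdot 2 + 26 = 2 + 26 = 28$)
$\left(\left(a{\left(-5,P{\left(-5,-4 \right)} \right)} + 1\right) 15 - 3\right) h = \left(\left(\left(6 - -20\right) \left(3 - 5\right) + 1\right) 15 - 3\right) 28 = \left(\left(\left(6 + 20\right) \left(-2\right) + 1\right) 15 - 3\right) 28 = \left(\left(26 \left(-2\right) + 1\right) 15 - 3\right) 28 = \left(\left(-52 + 1\right) 15 - 3\right) 28 = \left(\left(-51\right) 15 - 3\right) 28 = \left(-765 - 3\right) 28 = \left(-768\right) 28 = -21504$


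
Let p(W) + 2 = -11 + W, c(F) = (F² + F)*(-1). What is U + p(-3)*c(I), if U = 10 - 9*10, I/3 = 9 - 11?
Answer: 400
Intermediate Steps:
I = -6 (I = 3*(9 - 11) = 3*(-2) = -6)
c(F) = -F - F² (c(F) = (F + F²)*(-1) = -F - F²)
U = -80 (U = 10 - 90 = -80)
p(W) = -13 + W (p(W) = -2 + (-11 + W) = -13 + W)
U + p(-3)*c(I) = -80 + (-13 - 3)*(-1*(-6)*(1 - 6)) = -80 - (-16)*(-6)*(-5) = -80 - 16*(-30) = -80 + 480 = 400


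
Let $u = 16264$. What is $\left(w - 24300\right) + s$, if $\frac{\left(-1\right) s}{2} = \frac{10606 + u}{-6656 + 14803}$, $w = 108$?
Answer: $- \frac{197145964}{8147} \approx -24199.0$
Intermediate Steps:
$s = - \frac{53740}{8147}$ ($s = - 2 \frac{10606 + 16264}{-6656 + 14803} = - 2 \cdot \frac{26870}{8147} = - 2 \cdot 26870 \cdot \frac{1}{8147} = \left(-2\right) \frac{26870}{8147} = - \frac{53740}{8147} \approx -6.5963$)
$\left(w - 24300\right) + s = \left(108 - 24300\right) - \frac{53740}{8147} = -24192 - \frac{53740}{8147} = - \frac{197145964}{8147}$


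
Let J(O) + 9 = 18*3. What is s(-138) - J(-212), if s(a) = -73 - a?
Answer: 20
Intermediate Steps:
J(O) = 45 (J(O) = -9 + 18*3 = -9 + 54 = 45)
s(-138) - J(-212) = (-73 - 1*(-138)) - 1*45 = (-73 + 138) - 45 = 65 - 45 = 20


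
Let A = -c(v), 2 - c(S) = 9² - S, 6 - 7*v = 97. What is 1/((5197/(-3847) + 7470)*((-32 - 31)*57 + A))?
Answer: -3847/100532893607 ≈ -3.8266e-8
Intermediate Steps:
v = -13 (v = 6/7 - ⅐*97 = 6/7 - 97/7 = -13)
c(S) = -79 + S (c(S) = 2 - (9² - S) = 2 - (81 - S) = 2 + (-81 + S) = -79 + S)
A = 92 (A = -(-79 - 13) = -1*(-92) = 92)
1/((5197/(-3847) + 7470)*((-32 - 31)*57 + A)) = 1/((5197/(-3847) + 7470)*((-32 - 31)*57 + 92)) = 1/((5197*(-1/3847) + 7470)*(-63*57 + 92)) = 1/((-5197/3847 + 7470)*(-3591 + 92)) = 1/((28731893/3847)*(-3499)) = 1/(-100532893607/3847) = -3847/100532893607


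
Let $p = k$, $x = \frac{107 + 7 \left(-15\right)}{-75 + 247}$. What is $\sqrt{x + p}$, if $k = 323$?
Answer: $\frac{\sqrt{2388994}}{86} \approx 17.973$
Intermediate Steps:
$x = \frac{1}{86}$ ($x = \frac{107 - 105}{172} = 2 \cdot \frac{1}{172} = \frac{1}{86} \approx 0.011628$)
$p = 323$
$\sqrt{x + p} = \sqrt{\frac{1}{86} + 323} = \sqrt{\frac{27779}{86}} = \frac{\sqrt{2388994}}{86}$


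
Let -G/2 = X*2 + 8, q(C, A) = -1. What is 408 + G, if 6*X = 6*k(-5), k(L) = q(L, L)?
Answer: 396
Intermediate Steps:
k(L) = -1
X = -1 (X = (6*(-1))/6 = (1/6)*(-6) = -1)
G = -12 (G = -2*(-1*2 + 8) = -2*(-2 + 8) = -2*6 = -12)
408 + G = 408 - 12 = 396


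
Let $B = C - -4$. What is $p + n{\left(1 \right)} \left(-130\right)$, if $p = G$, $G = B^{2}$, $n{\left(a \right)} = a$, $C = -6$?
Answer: $-126$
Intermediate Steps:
$B = -2$ ($B = -6 - -4 = -6 + 4 = -2$)
$G = 4$ ($G = \left(-2\right)^{2} = 4$)
$p = 4$
$p + n{\left(1 \right)} \left(-130\right) = 4 + 1 \left(-130\right) = 4 - 130 = -126$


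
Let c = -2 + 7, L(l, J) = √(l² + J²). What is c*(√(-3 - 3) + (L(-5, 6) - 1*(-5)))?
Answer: 25 + 5*√61 + 5*I*√6 ≈ 64.051 + 12.247*I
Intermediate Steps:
L(l, J) = √(J² + l²)
c = 5
c*(√(-3 - 3) + (L(-5, 6) - 1*(-5))) = 5*(√(-3 - 3) + (√(6² + (-5)²) - 1*(-5))) = 5*(√(-6) + (√(36 + 25) + 5)) = 5*(I*√6 + (√61 + 5)) = 5*(I*√6 + (5 + √61)) = 5*(5 + √61 + I*√6) = 25 + 5*√61 + 5*I*√6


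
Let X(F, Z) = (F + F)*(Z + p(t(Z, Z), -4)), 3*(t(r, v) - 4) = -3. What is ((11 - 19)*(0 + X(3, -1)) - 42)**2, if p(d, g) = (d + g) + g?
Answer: 60516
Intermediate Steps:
t(r, v) = 3 (t(r, v) = 4 + (1/3)*(-3) = 4 - 1 = 3)
p(d, g) = d + 2*g
X(F, Z) = 2*F*(-5 + Z) (X(F, Z) = (F + F)*(Z + (3 + 2*(-4))) = (2*F)*(Z + (3 - 8)) = (2*F)*(Z - 5) = (2*F)*(-5 + Z) = 2*F*(-5 + Z))
((11 - 19)*(0 + X(3, -1)) - 42)**2 = ((11 - 19)*(0 + 2*3*(-5 - 1)) - 42)**2 = (-8*(0 + 2*3*(-6)) - 42)**2 = (-8*(0 - 36) - 42)**2 = (-8*(-36) - 42)**2 = (288 - 42)**2 = 246**2 = 60516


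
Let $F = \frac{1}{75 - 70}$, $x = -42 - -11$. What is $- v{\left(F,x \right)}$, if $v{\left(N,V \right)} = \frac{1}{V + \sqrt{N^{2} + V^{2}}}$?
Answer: $-775 - 5 \sqrt{24026} \approx -1550.0$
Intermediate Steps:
$x = -31$ ($x = -42 + 11 = -31$)
$F = \frac{1}{5} \approx 0.2$
$- v{\left(F,x \right)} = - \frac{1}{-31 + \sqrt{\left(\frac{1}{5}\right)^{2} + \left(-31\right)^{2}}} = - \frac{1}{-31 + \sqrt{\frac{1}{25} + 961}} = - \frac{1}{-31 + \sqrt{\frac{24026}{25}}} = - \frac{1}{-31 + \frac{\sqrt{24026}}{5}}$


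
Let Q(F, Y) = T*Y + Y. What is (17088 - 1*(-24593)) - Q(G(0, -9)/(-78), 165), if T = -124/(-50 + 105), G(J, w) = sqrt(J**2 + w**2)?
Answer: 41888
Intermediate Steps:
T = -124/55 ≈ -2.2545
Q(F, Y) = -69*Y/55 (Q(F, Y) = -124*Y/55 + Y = -69*Y/55)
(17088 - 1*(-24593)) - Q(G(0, -9)/(-78), 165) = (17088 - 1*(-24593)) - (-69)*165/55 = (17088 + 24593) - 1*(-207) = 41681 + 207 = 41888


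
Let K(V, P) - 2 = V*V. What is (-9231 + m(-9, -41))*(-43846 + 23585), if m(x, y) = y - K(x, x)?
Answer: 189541655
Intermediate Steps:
K(V, P) = 2 + V**2 (K(V, P) = 2 + V*V = 2 + V**2)
m(x, y) = -2 + y - x**2 (m(x, y) = y - (2 + x**2) = y + (-2 - x**2) = -2 + y - x**2)
(-9231 + m(-9, -41))*(-43846 + 23585) = (-9231 + (-2 - 41 - 1*(-9)**2))*(-43846 + 23585) = (-9231 + (-2 - 41 - 1*81))*(-20261) = (-9231 + (-2 - 41 - 81))*(-20261) = (-9231 - 124)*(-20261) = -9355*(-20261) = 189541655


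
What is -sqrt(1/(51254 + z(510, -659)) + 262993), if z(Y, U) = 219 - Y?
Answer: -2*sqrt(170763154376595)/50963 ≈ -512.83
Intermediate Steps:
-sqrt(1/(51254 + z(510, -659)) + 262993) = -sqrt(1/(51254 + (219 - 1*510)) + 262993) = -sqrt(1/(51254 + (219 - 510)) + 262993) = -sqrt(1/(51254 - 291) + 262993) = -sqrt(1/50963 + 262993) = -sqrt(13402912260/50963) = -2*sqrt(170763154376595)/50963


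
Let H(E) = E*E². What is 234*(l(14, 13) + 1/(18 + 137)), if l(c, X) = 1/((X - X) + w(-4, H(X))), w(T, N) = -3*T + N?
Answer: 553176/342395 ≈ 1.6156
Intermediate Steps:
H(E) = E³
w(T, N) = N - 3*T
l(c, X) = 1/(12 + X³) (l(c, X) = 1/((X - X) + (X³ - 3*(-4))) = 1/(0 + (X³ + 12)) = 1/(0 + (12 + X³)) = 1/(12 + X³))
234*(l(14, 13) + 1/(18 + 137)) = 234*(1/(12 + 13³) + 1/(18 + 137)) = 234*(1/(12 + 2197) + 1/155) = 234*(1/2209 + 1/155) = 234*(2364/342395) = 553176/342395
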